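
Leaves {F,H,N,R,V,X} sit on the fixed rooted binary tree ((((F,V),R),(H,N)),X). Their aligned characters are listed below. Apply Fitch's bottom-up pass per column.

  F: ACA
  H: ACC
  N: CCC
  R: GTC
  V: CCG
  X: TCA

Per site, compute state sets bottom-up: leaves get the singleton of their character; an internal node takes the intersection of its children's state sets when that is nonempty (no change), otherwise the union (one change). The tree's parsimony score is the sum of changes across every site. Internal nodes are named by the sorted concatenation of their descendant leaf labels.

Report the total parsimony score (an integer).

8

site 0, node FV: F={A} ∪ V={C} → {A,C} (+1)
site 0, node FRV: FV={A,C} ∪ R={G} → {A,C,G} (+1)
site 0, node HN: H={A} ∪ N={C} → {A,C} (+1)
site 0, node FHNRV: FRV={A,C,G} ∩ HN={A,C} → {A,C} (+0)
site 0, node FHNRVX: FHNRV={A,C} ∪ X={T} → {A,C,T} (+1)
site 1, node FV: F={C} ∩ V={C} → {C} (+0)
site 1, node FRV: FV={C} ∪ R={T} → {C,T} (+1)
site 1, node HN: H={C} ∩ N={C} → {C} (+0)
site 1, node FHNRV: FRV={C,T} ∩ HN={C} → {C} (+0)
site 1, node FHNRVX: FHNRV={C} ∩ X={C} → {C} (+0)
site 2, node FV: F={A} ∪ V={G} → {A,G} (+1)
site 2, node FRV: FV={A,G} ∪ R={C} → {A,C,G} (+1)
site 2, node HN: H={C} ∩ N={C} → {C} (+0)
site 2, node FHNRV: FRV={A,C,G} ∩ HN={C} → {C} (+0)
site 2, node FHNRVX: FHNRV={C} ∪ X={A} → {A,C} (+1)
per-site changes: [4, 1, 3]; total = 8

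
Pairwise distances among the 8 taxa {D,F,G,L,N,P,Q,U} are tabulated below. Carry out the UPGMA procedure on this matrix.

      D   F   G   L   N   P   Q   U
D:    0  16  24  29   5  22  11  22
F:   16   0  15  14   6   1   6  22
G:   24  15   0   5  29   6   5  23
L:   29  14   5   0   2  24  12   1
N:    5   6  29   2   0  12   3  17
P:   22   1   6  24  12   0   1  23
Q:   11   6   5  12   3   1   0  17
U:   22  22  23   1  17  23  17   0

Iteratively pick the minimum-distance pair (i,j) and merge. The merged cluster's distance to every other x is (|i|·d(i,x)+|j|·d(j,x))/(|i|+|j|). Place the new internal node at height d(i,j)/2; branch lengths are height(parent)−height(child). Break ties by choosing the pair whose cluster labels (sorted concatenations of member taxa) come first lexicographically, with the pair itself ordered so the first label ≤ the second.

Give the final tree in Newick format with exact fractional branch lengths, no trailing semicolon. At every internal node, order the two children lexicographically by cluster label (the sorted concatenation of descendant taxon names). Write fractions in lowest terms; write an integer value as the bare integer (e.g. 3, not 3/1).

((D:27/4,((F:1/2,P:1/2):21/8,(N:3/2,Q:3/2):13/8):29/8):39/20,(G:7,(L:1/2,U:1/2):13/2):17/10)

1. join F+P (d=1) ⇒ FP; edges |F|=1/2, |P|=1/2
  updated: d(D,FP)=19, d(FP,G)=21/2, d(FP,L)=19, d(FP,N)=9, d(FP,Q)=7/2, d(FP,U)=45/2
2. join L+U (d=1) ⇒ LU; edges |L|=1/2, |U|=1/2
  updated: d(D,LU)=51/2, d(FP,LU)=83/4, d(G,LU)=14, d(LU,N)=19/2, d(LU,Q)=29/2
3. join N+Q (d=3) ⇒ NQ; edges |N|=3/2, |Q|=3/2
  updated: d(D,NQ)=8, d(FP,NQ)=25/4, d(G,NQ)=17, d(LU,NQ)=12
4. join FP+NQ (d=25/4) ⇒ FNPQ; edges |FP|=21/8, |NQ|=13/8
  updated: d(D,FNPQ)=27/2, d(FNPQ,G)=55/4, d(FNPQ,LU)=131/8
5. join D+FNPQ (d=27/2) ⇒ DFNPQ; edges |D|=27/4, |FNPQ|=29/8
  updated: d(DFNPQ,G)=79/5, d(DFNPQ,LU)=91/5
6. join G+LU (d=14) ⇒ GLU; edges |G|=7, |LU|=13/2
  updated: d(DFNPQ,GLU)=87/5
7. join DFNPQ+GLU (d=87/5) ⇒ DFGLNPQU; edges |DFNPQ|=39/20, |GLU|=17/10
final tree: ((D:27/4,((F:1/2,P:1/2):21/8,(N:3/2,Q:3/2):13/8):29/8):39/20,(G:7,(L:1/2,U:1/2):13/2):17/10)
total length: 1471/40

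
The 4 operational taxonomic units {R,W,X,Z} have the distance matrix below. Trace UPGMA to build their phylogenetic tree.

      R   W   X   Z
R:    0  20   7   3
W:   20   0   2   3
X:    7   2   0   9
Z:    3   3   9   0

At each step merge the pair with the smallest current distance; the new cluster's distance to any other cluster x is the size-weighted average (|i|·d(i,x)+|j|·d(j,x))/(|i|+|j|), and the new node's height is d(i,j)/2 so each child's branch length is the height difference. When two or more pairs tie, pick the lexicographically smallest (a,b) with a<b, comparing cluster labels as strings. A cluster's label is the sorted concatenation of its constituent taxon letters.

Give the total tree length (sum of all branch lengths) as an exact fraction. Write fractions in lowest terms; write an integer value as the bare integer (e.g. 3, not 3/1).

49/4

iteration 1: select W,X (d=2); attach at lengths (1, 1); label the merged cluster WX
  updated: d(R,WX)=27/2, d(WX,Z)=6
iteration 2: select R,Z (d=3); attach at lengths (3/2, 3/2); label the merged cluster RZ
  updated: d(RZ,WX)=39/4
iteration 3: select RZ,WX (d=39/4); attach at lengths (27/8, 31/8); label the merged cluster RWXZ
final tree: ((R:3/2,Z:3/2):27/8,(W:1,X:1):31/8)
total length: 49/4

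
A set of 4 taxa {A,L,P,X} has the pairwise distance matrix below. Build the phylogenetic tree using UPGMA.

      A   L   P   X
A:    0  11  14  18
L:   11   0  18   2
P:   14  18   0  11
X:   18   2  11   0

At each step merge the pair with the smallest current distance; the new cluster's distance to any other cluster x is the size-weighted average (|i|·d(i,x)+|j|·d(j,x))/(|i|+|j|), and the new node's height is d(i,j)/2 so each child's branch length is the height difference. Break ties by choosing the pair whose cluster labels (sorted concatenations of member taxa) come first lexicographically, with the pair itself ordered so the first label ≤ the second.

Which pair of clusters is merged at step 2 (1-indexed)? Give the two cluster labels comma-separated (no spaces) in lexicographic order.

iteration 1: select L,X (d=2); attach at lengths (1, 1); label the merged cluster LX
  updated: d(A,LX)=29/2, d(LX,P)=29/2
iteration 2: select A,P (d=14); attach at lengths (7, 7); label the merged cluster AP
  updated: d(AP,LX)=29/2
iteration 3: select AP,LX (d=29/2); attach at lengths (1/4, 25/4); label the merged cluster ALPX
final tree: ((A:7,P:7):1/4,(L:1,X:1):25/4)
total length: 45/2

A,P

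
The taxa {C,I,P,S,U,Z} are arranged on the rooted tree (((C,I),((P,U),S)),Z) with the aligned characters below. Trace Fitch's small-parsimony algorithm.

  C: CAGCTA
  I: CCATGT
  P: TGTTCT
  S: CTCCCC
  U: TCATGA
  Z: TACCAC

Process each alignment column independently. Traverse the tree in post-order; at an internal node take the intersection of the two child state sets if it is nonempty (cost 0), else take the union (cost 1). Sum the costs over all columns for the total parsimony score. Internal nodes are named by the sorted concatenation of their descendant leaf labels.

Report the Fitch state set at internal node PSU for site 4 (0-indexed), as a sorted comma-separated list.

[col 0] CI: children C:{C}, I:{C} ∩→ {C}; cost 0
[col 0] PU: children P:{T}, U:{T} ∩→ {T}; cost 0
[col 0] PSU: children PU:{T}, S:{C} ∪→ {C,T}; cost 1
[col 0] CIPSU: children CI:{C}, PSU:{C,T} ∩→ {C}; cost 0
[col 0] CIPSUZ: children CIPSU:{C}, Z:{T} ∪→ {C,T}; cost 1
[col 1] CI: children C:{A}, I:{C} ∪→ {A,C}; cost 1
[col 1] PU: children P:{G}, U:{C} ∪→ {C,G}; cost 1
[col 1] PSU: children PU:{C,G}, S:{T} ∪→ {C,G,T}; cost 1
[col 1] CIPSU: children CI:{A,C}, PSU:{C,G,T} ∩→ {C}; cost 0
[col 1] CIPSUZ: children CIPSU:{C}, Z:{A} ∪→ {A,C}; cost 1
[col 2] CI: children C:{G}, I:{A} ∪→ {A,G}; cost 1
[col 2] PU: children P:{T}, U:{A} ∪→ {A,T}; cost 1
[col 2] PSU: children PU:{A,T}, S:{C} ∪→ {A,C,T}; cost 1
[col 2] CIPSU: children CI:{A,G}, PSU:{A,C,T} ∩→ {A}; cost 0
[col 2] CIPSUZ: children CIPSU:{A}, Z:{C} ∪→ {A,C}; cost 1
[col 3] CI: children C:{C}, I:{T} ∪→ {C,T}; cost 1
[col 3] PU: children P:{T}, U:{T} ∩→ {T}; cost 0
[col 3] PSU: children PU:{T}, S:{C} ∪→ {C,T}; cost 1
[col 3] CIPSU: children CI:{C,T}, PSU:{C,T} ∩→ {C,T}; cost 0
[col 3] CIPSUZ: children CIPSU:{C,T}, Z:{C} ∩→ {C}; cost 0
[col 4] CI: children C:{T}, I:{G} ∪→ {G,T}; cost 1
[col 4] PU: children P:{C}, U:{G} ∪→ {C,G}; cost 1
[col 4] PSU: children PU:{C,G}, S:{C} ∩→ {C}; cost 0
[col 4] CIPSU: children CI:{G,T}, PSU:{C} ∪→ {C,G,T}; cost 1
[col 4] CIPSUZ: children CIPSU:{C,G,T}, Z:{A} ∪→ {A,C,G,T}; cost 1
[col 5] CI: children C:{A}, I:{T} ∪→ {A,T}; cost 1
[col 5] PU: children P:{T}, U:{A} ∪→ {A,T}; cost 1
[col 5] PSU: children PU:{A,T}, S:{C} ∪→ {A,C,T}; cost 1
[col 5] CIPSU: children CI:{A,T}, PSU:{A,C,T} ∩→ {A,T}; cost 0
[col 5] CIPSUZ: children CIPSU:{A,T}, Z:{C} ∪→ {A,C,T}; cost 1
per-site changes: [2, 4, 4, 2, 4, 4]; total = 20

C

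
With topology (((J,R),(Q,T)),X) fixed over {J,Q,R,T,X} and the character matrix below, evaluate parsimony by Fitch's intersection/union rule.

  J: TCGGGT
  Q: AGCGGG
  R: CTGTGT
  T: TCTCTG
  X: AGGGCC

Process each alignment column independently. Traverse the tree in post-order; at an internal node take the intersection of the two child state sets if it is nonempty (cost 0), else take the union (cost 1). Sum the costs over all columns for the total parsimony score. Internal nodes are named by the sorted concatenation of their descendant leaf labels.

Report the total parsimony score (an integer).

14

JR@0: {T} ∪ {C} = {C,T} (union, +1)
QT@0: {A} ∪ {T} = {A,T} (union, +1)
JQRT@0: {C,T} ∩ {A,T} = {T} (intersection, +0)
JQRTX@0: {T} ∪ {A} = {A,T} (union, +1)
JR@1: {C} ∪ {T} = {C,T} (union, +1)
QT@1: {G} ∪ {C} = {C,G} (union, +1)
JQRT@1: {C,T} ∩ {C,G} = {C} (intersection, +0)
JQRTX@1: {C} ∪ {G} = {C,G} (union, +1)
JR@2: {G} ∩ {G} = {G} (intersection, +0)
QT@2: {C} ∪ {T} = {C,T} (union, +1)
JQRT@2: {G} ∪ {C,T} = {C,G,T} (union, +1)
JQRTX@2: {C,G,T} ∩ {G} = {G} (intersection, +0)
JR@3: {G} ∪ {T} = {G,T} (union, +1)
QT@3: {G} ∪ {C} = {C,G} (union, +1)
JQRT@3: {G,T} ∩ {C,G} = {G} (intersection, +0)
JQRTX@3: {G} ∩ {G} = {G} (intersection, +0)
JR@4: {G} ∩ {G} = {G} (intersection, +0)
QT@4: {G} ∪ {T} = {G,T} (union, +1)
JQRT@4: {G} ∩ {G,T} = {G} (intersection, +0)
JQRTX@4: {G} ∪ {C} = {C,G} (union, +1)
JR@5: {T} ∩ {T} = {T} (intersection, +0)
QT@5: {G} ∩ {G} = {G} (intersection, +0)
JQRT@5: {T} ∪ {G} = {G,T} (union, +1)
JQRTX@5: {G,T} ∪ {C} = {C,G,T} (union, +1)
per-site changes: [3, 3, 2, 2, 2, 2]; total = 14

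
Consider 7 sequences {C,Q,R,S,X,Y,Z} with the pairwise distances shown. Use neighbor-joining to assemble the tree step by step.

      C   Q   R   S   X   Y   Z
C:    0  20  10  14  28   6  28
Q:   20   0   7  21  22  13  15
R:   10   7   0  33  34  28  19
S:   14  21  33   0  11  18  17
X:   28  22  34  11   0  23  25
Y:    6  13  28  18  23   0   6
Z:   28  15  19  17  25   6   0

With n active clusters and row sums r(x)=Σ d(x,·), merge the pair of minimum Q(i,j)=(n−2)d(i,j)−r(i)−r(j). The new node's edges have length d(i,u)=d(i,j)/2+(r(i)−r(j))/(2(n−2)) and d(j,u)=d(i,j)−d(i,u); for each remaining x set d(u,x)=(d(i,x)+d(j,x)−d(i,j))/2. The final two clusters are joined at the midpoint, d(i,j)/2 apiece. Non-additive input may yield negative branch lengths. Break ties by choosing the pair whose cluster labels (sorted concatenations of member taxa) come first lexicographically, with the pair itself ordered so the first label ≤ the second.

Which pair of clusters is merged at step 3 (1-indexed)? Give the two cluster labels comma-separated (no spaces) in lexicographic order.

1. join S+X (d=11, Q=-202) ⇒ SX; edges |S|=13/5, |X|=42/5
  updated: d(C,SX)=31/2, d(Q,SX)=16, d(R,SX)=28, d(SX,Y)=15, d(SX,Z)=31/2
2. join Q+R (d=7, Q=-135) ⇒ QR; edges |Q|=7/8, |R|=49/8
  updated: d(C,QR)=23/2, d(QR,SX)=37/2, d(QR,Y)=17, d(QR,Z)=27/2
3. join Y+Z (d=6, Q=-89) ⇒ YZ; edges |Y|=-1/6, |Z|=37/6
  updated: d(C,YZ)=14, d(QR,YZ)=49/4, d(SX,YZ)=49/4
4. join C+QR (d=23/2, Q=-241/4) ⇒ CQR; edges |C|=87/16, |QR|=97/16
  updated: d(CQR,SX)=45/4, d(CQR,YZ)=59/8
5. join CQR+SX (d=45/4, Q=-247/8) ⇒ CQRSX; edges |CQR|=51/16, |SX|=129/16
  updated: d(CQRSX,YZ)=67/16
6. join CQRSX+YZ (d=67/16) ⇒ CQRSXYZ; edges |CQRSX|=67/32, |YZ|=67/32
final tree: (((C:87/16,(Q:7/8,R:49/8):97/16):51/16,(S:13/5,X:42/5):129/16):67/32,(Y:-1/6,Z:37/6):67/32)
total length: 815/16

Y,Z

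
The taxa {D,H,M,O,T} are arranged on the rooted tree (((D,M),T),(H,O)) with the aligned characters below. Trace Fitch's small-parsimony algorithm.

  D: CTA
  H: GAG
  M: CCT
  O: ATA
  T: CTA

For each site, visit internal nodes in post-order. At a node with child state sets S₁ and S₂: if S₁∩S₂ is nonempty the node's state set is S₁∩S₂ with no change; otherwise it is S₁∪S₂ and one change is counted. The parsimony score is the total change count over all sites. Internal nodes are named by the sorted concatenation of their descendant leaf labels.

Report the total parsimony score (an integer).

6

DM@0: {C} ∩ {C} = {C} (intersection, +0)
DMT@0: {C} ∩ {C} = {C} (intersection, +0)
HO@0: {G} ∪ {A} = {A,G} (union, +1)
DHMOT@0: {C} ∪ {A,G} = {A,C,G} (union, +1)
DM@1: {T} ∪ {C} = {C,T} (union, +1)
DMT@1: {C,T} ∩ {T} = {T} (intersection, +0)
HO@1: {A} ∪ {T} = {A,T} (union, +1)
DHMOT@1: {T} ∩ {A,T} = {T} (intersection, +0)
DM@2: {A} ∪ {T} = {A,T} (union, +1)
DMT@2: {A,T} ∩ {A} = {A} (intersection, +0)
HO@2: {G} ∪ {A} = {A,G} (union, +1)
DHMOT@2: {A} ∩ {A,G} = {A} (intersection, +0)
per-site changes: [2, 2, 2]; total = 6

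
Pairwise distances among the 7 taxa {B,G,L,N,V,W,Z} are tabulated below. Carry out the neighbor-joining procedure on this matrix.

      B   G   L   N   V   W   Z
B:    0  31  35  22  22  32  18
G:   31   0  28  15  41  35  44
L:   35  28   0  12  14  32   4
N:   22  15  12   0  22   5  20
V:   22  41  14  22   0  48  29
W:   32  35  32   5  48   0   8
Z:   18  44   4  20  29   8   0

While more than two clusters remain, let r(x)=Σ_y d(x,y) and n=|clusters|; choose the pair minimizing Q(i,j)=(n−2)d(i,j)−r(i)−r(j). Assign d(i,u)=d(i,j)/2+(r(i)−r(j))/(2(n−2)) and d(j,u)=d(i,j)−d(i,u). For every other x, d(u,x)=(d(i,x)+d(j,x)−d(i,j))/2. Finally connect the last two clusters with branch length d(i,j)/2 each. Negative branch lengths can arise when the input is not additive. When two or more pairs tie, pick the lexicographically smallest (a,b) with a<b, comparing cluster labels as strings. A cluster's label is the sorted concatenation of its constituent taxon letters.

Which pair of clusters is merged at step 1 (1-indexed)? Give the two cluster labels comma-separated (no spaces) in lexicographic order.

step 1: merge (W,Z) at d=8, Q=-243; branch lengths W→77/10, Z→3/10; new cluster WZ
  updated: d(B,WZ)=21, d(G,WZ)=71/2, d(L,WZ)=14, d(N,WZ)=17/2, d(V,WZ)=69/2
step 2: merge (L,V) at d=14, Q=-361/2; branch lengths L→51/16, V→173/16; new cluster LV
  updated: d(B,LV)=43/2, d(G,LV)=55/2, d(LV,N)=10, d(LV,WZ)=69/4
step 3: merge (G,N) at d=15, Q=-239/2; branch lengths G→197/12, N→-17/12; new cluster GN
  updated: d(B,GN)=19, d(GN,LV)=45/4, d(GN,WZ)=29/2
step 4: merge (B,WZ) at d=21, Q=-289/4; branch lengths B→203/16, WZ→133/16; new cluster BWZ
  updated: d(BWZ,GN)=25/4, d(BWZ,LV)=71/8
step 5: merge (BWZ,GN) at d=25/4, Q=-211/8; branch lengths BWZ→31/16, GN→69/16; new cluster BGNWZ
  updated: d(BGNWZ,LV)=111/16
step 6: merge (BGNWZ,LV) at d=111/16; branch lengths BGNWZ→111/32, LV→111/32; new cluster BGLNVWZ
final tree: (((B:203/16,(W:77/10,Z:3/10):133/16):31/16,(G:197/12,N:-17/12):69/16):111/32,(L:51/16,V:173/16):111/32)
total length: 1139/16

W,Z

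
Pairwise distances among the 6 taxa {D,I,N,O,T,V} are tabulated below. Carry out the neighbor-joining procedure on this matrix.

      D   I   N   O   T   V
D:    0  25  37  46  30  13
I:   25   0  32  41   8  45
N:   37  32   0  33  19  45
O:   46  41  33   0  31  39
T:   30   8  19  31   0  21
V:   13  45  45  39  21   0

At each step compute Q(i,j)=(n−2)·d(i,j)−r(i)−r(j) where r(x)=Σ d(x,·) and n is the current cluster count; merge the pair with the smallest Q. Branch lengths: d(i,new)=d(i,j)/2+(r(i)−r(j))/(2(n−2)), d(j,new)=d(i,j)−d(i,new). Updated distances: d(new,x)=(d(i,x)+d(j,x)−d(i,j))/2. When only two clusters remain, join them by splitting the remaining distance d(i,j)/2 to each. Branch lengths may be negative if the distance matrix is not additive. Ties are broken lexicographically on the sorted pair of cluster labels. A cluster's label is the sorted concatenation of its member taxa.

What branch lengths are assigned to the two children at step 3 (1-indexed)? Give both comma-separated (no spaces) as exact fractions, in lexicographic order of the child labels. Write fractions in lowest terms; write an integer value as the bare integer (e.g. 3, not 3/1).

113/8,45/8

1. join D+V (d=13, Q=-262) ⇒ DV; edges |D|=5, |V|=8
  updated: d(DV,I)=57/2, d(DV,N)=69/2, d(DV,O)=36, d(DV,T)=19
2. join I+T (d=8, Q=-325/2) ⇒ IT; edges |I|=113/12, |T|=-17/12
  updated: d(DV,IT)=79/4, d(IT,N)=43/2, d(IT,O)=32
3. join DV+IT (d=79/4, Q=-124) ⇒ DITV; edges |DV|=113/8, |IT|=45/8
  updated: d(DITV,N)=145/8, d(DITV,O)=193/8
4. join DITV+N (d=145/8, Q=-301/4) ⇒ DINTV; edges |DITV|=37/8, |N|=27/2
  updated: d(DINTV,O)=39/2
5. join DINTV+O (d=39/2) ⇒ DINOTV; edges |DINTV|=39/4, |O|=39/4
final tree: ((((D:5,V:8):113/8,(I:113/12,T:-17/12):45/8):37/8,N:27/2):39/4,O:39/4)
total length: 627/8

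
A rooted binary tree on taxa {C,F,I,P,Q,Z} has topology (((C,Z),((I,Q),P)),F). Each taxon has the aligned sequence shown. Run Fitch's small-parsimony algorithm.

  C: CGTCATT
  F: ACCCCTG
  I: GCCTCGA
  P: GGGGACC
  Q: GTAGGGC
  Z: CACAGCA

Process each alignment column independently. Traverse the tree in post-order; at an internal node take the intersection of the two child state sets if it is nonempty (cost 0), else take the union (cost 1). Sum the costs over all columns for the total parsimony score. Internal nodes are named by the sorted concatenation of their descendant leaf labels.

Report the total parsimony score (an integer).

23

site 0, node CZ: C={C} ∩ Z={C} → {C} (+0)
site 0, node IQ: I={G} ∩ Q={G} → {G} (+0)
site 0, node IPQ: IQ={G} ∩ P={G} → {G} (+0)
site 0, node CIPQZ: CZ={C} ∪ IPQ={G} → {C,G} (+1)
site 0, node CFIPQZ: CIPQZ={C,G} ∪ F={A} → {A,C,G} (+1)
site 1, node CZ: C={G} ∪ Z={A} → {A,G} (+1)
site 1, node IQ: I={C} ∪ Q={T} → {C,T} (+1)
site 1, node IPQ: IQ={C,T} ∪ P={G} → {C,G,T} (+1)
site 1, node CIPQZ: CZ={A,G} ∩ IPQ={C,G,T} → {G} (+0)
site 1, node CFIPQZ: CIPQZ={G} ∪ F={C} → {C,G} (+1)
site 2, node CZ: C={T} ∪ Z={C} → {C,T} (+1)
site 2, node IQ: I={C} ∪ Q={A} → {A,C} (+1)
site 2, node IPQ: IQ={A,C} ∪ P={G} → {A,C,G} (+1)
site 2, node CIPQZ: CZ={C,T} ∩ IPQ={A,C,G} → {C} (+0)
site 2, node CFIPQZ: CIPQZ={C} ∩ F={C} → {C} (+0)
site 3, node CZ: C={C} ∪ Z={A} → {A,C} (+1)
site 3, node IQ: I={T} ∪ Q={G} → {G,T} (+1)
site 3, node IPQ: IQ={G,T} ∩ P={G} → {G} (+0)
site 3, node CIPQZ: CZ={A,C} ∪ IPQ={G} → {A,C,G} (+1)
site 3, node CFIPQZ: CIPQZ={A,C,G} ∩ F={C} → {C} (+0)
site 4, node CZ: C={A} ∪ Z={G} → {A,G} (+1)
site 4, node IQ: I={C} ∪ Q={G} → {C,G} (+1)
site 4, node IPQ: IQ={C,G} ∪ P={A} → {A,C,G} (+1)
site 4, node CIPQZ: CZ={A,G} ∩ IPQ={A,C,G} → {A,G} (+0)
site 4, node CFIPQZ: CIPQZ={A,G} ∪ F={C} → {A,C,G} (+1)
site 5, node CZ: C={T} ∪ Z={C} → {C,T} (+1)
site 5, node IQ: I={G} ∩ Q={G} → {G} (+0)
site 5, node IPQ: IQ={G} ∪ P={C} → {C,G} (+1)
site 5, node CIPQZ: CZ={C,T} ∩ IPQ={C,G} → {C} (+0)
site 5, node CFIPQZ: CIPQZ={C} ∪ F={T} → {C,T} (+1)
site 6, node CZ: C={T} ∪ Z={A} → {A,T} (+1)
site 6, node IQ: I={A} ∪ Q={C} → {A,C} (+1)
site 6, node IPQ: IQ={A,C} ∩ P={C} → {C} (+0)
site 6, node CIPQZ: CZ={A,T} ∪ IPQ={C} → {A,C,T} (+1)
site 6, node CFIPQZ: CIPQZ={A,C,T} ∪ F={G} → {A,C,G,T} (+1)
per-site changes: [2, 4, 3, 3, 4, 3, 4]; total = 23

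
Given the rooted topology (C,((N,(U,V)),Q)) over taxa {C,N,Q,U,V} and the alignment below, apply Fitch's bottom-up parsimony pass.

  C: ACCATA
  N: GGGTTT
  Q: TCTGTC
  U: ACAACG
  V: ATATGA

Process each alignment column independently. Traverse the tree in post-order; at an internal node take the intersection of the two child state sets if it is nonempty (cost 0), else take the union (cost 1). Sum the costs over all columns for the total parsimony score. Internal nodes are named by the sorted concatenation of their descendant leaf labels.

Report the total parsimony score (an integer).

15

[col 0] UV: children U:{A}, V:{A} ∩→ {A}; cost 0
[col 0] NUV: children N:{G}, UV:{A} ∪→ {A,G}; cost 1
[col 0] NQUV: children NUV:{A,G}, Q:{T} ∪→ {A,G,T}; cost 1
[col 0] CNQUV: children C:{A}, NQUV:{A,G,T} ∩→ {A}; cost 0
[col 1] UV: children U:{C}, V:{T} ∪→ {C,T}; cost 1
[col 1] NUV: children N:{G}, UV:{C,T} ∪→ {C,G,T}; cost 1
[col 1] NQUV: children NUV:{C,G,T}, Q:{C} ∩→ {C}; cost 0
[col 1] CNQUV: children C:{C}, NQUV:{C} ∩→ {C}; cost 0
[col 2] UV: children U:{A}, V:{A} ∩→ {A}; cost 0
[col 2] NUV: children N:{G}, UV:{A} ∪→ {A,G}; cost 1
[col 2] NQUV: children NUV:{A,G}, Q:{T} ∪→ {A,G,T}; cost 1
[col 2] CNQUV: children C:{C}, NQUV:{A,G,T} ∪→ {A,C,G,T}; cost 1
[col 3] UV: children U:{A}, V:{T} ∪→ {A,T}; cost 1
[col 3] NUV: children N:{T}, UV:{A,T} ∩→ {T}; cost 0
[col 3] NQUV: children NUV:{T}, Q:{G} ∪→ {G,T}; cost 1
[col 3] CNQUV: children C:{A}, NQUV:{G,T} ∪→ {A,G,T}; cost 1
[col 4] UV: children U:{C}, V:{G} ∪→ {C,G}; cost 1
[col 4] NUV: children N:{T}, UV:{C,G} ∪→ {C,G,T}; cost 1
[col 4] NQUV: children NUV:{C,G,T}, Q:{T} ∩→ {T}; cost 0
[col 4] CNQUV: children C:{T}, NQUV:{T} ∩→ {T}; cost 0
[col 5] UV: children U:{G}, V:{A} ∪→ {A,G}; cost 1
[col 5] NUV: children N:{T}, UV:{A,G} ∪→ {A,G,T}; cost 1
[col 5] NQUV: children NUV:{A,G,T}, Q:{C} ∪→ {A,C,G,T}; cost 1
[col 5] CNQUV: children C:{A}, NQUV:{A,C,G,T} ∩→ {A}; cost 0
per-site changes: [2, 2, 3, 3, 2, 3]; total = 15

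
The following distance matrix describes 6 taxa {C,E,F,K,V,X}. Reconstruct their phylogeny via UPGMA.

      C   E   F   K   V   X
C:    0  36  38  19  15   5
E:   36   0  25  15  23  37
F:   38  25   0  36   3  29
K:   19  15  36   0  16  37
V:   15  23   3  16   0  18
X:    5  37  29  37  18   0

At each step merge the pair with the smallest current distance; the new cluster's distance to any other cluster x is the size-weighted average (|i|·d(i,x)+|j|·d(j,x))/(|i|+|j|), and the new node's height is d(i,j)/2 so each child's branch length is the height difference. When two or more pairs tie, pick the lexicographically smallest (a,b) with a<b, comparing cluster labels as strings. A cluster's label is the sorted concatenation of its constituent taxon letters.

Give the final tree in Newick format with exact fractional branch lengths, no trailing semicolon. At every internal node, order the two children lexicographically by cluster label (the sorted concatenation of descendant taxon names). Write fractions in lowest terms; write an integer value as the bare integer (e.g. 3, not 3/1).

iteration 1: select F,V (d=3); attach at lengths (3/2, 3/2); label the merged cluster FV
  updated: d(C,FV)=53/2, d(E,FV)=24, d(FV,K)=26, d(FV,X)=47/2
iteration 2: select C,X (d=5); attach at lengths (5/2, 5/2); label the merged cluster CX
  updated: d(CX,E)=73/2, d(CX,FV)=25, d(CX,K)=28
iteration 3: select E,K (d=15); attach at lengths (15/2, 15/2); label the merged cluster EK
  updated: d(CX,EK)=129/4, d(EK,FV)=25
iteration 4: select CX,FV (d=25); attach at lengths (10, 11); label the merged cluster CFVX
  updated: d(CFVX,EK)=229/8
iteration 5: select CFVX,EK (d=229/8); attach at lengths (29/16, 109/16); label the merged cluster CEFKVX
final tree: (((C:5/2,X:5/2):10,(F:3/2,V:3/2):11):29/16,(E:15/2,K:15/2):109/16)
total length: 421/8

(((C:5/2,X:5/2):10,(F:3/2,V:3/2):11):29/16,(E:15/2,K:15/2):109/16)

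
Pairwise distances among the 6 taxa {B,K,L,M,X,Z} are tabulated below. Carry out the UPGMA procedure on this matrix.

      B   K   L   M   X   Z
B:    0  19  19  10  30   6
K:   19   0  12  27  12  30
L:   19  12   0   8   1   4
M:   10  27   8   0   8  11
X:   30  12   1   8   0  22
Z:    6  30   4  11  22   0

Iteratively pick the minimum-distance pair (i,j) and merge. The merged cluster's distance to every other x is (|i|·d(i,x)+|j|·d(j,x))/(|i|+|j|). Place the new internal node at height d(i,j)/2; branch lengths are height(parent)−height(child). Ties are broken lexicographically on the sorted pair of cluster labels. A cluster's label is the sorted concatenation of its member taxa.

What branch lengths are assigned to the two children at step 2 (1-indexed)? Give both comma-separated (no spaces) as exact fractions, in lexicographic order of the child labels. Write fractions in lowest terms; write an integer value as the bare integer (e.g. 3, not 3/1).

3,3

1. join L+X (d=1) ⇒ LX; edges |L|=1/2, |X|=1/2
  updated: d(B,LX)=49/2, d(K,LX)=12, d(LX,M)=8, d(LX,Z)=13
2. join B+Z (d=6) ⇒ BZ; edges |B|=3, |Z|=3
  updated: d(BZ,K)=49/2, d(BZ,LX)=75/4, d(BZ,M)=21/2
3. join LX+M (d=8) ⇒ LMX; edges |LX|=7/2, |M|=4
  updated: d(BZ,LMX)=16, d(K,LMX)=17
4. join BZ+LMX (d=16) ⇒ BLMXZ; edges |BZ|=5, |LMX|=4
  updated: d(BLMXZ,K)=20
5. join BLMXZ+K (d=20) ⇒ BKLMXZ; edges |BLMXZ|=2, |K|=10
final tree: (((B:3,Z:3):5,((L:1/2,X:1/2):7/2,M:4):4):2,K:10)
total length: 71/2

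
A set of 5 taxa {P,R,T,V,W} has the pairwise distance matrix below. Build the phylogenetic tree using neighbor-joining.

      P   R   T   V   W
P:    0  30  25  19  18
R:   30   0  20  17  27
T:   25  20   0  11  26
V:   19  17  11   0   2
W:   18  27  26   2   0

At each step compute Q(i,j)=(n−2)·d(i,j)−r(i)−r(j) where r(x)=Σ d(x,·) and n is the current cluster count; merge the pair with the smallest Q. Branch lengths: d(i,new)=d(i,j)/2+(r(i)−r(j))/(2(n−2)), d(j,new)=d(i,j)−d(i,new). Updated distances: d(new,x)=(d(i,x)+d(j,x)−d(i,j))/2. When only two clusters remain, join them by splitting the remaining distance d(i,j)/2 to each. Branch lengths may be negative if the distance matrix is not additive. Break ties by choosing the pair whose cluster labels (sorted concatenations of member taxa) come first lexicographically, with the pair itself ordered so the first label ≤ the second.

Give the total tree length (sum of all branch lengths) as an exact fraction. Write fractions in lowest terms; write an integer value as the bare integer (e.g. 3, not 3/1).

353/8

iteration 1: select R,T (d=20, Q=-116); attach at lengths (12, 8); label the merged cluster RT
  updated: d(P,RT)=35/2, d(RT,V)=4, d(RT,W)=33/2
iteration 2: select P,RT (d=35/2, Q=-115/2); attach at lengths (103/8, 37/8); label the merged cluster PRT
  updated: d(PRT,V)=11/4, d(PRT,W)=17/2
iteration 3: select PRT,V (d=11/4, Q=-53/4); attach at lengths (37/8, -15/8); label the merged cluster PRTV
  updated: d(PRTV,W)=31/8
iteration 4: select PRTV,W (d=31/8); attach at lengths (31/16, 31/16); label the merged cluster PRTVW
final tree: (((P:103/8,(R:12,T:8):37/8):37/8,V:-15/8):31/16,W:31/16)
total length: 353/8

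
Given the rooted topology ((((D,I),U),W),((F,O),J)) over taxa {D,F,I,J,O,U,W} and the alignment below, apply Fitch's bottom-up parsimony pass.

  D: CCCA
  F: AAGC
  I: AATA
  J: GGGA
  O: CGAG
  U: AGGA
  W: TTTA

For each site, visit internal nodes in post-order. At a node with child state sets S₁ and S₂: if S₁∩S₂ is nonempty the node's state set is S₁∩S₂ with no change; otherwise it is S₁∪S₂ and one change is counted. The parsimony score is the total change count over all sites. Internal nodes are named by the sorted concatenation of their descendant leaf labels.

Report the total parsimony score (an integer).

site 0, node DI: D={C} ∪ I={A} → {A,C} (+1)
site 0, node DIU: DI={A,C} ∩ U={A} → {A} (+0)
site 0, node DIUW: DIU={A} ∪ W={T} → {A,T} (+1)
site 0, node FO: F={A} ∪ O={C} → {A,C} (+1)
site 0, node FJO: FO={A,C} ∪ J={G} → {A,C,G} (+1)
site 0, node DFIJOUW: DIUW={A,T} ∩ FJO={A,C,G} → {A} (+0)
site 1, node DI: D={C} ∪ I={A} → {A,C} (+1)
site 1, node DIU: DI={A,C} ∪ U={G} → {A,C,G} (+1)
site 1, node DIUW: DIU={A,C,G} ∪ W={T} → {A,C,G,T} (+1)
site 1, node FO: F={A} ∪ O={G} → {A,G} (+1)
site 1, node FJO: FO={A,G} ∩ J={G} → {G} (+0)
site 1, node DFIJOUW: DIUW={A,C,G,T} ∩ FJO={G} → {G} (+0)
site 2, node DI: D={C} ∪ I={T} → {C,T} (+1)
site 2, node DIU: DI={C,T} ∪ U={G} → {C,G,T} (+1)
site 2, node DIUW: DIU={C,G,T} ∩ W={T} → {T} (+0)
site 2, node FO: F={G} ∪ O={A} → {A,G} (+1)
site 2, node FJO: FO={A,G} ∩ J={G} → {G} (+0)
site 2, node DFIJOUW: DIUW={T} ∪ FJO={G} → {G,T} (+1)
site 3, node DI: D={A} ∩ I={A} → {A} (+0)
site 3, node DIU: DI={A} ∩ U={A} → {A} (+0)
site 3, node DIUW: DIU={A} ∩ W={A} → {A} (+0)
site 3, node FO: F={C} ∪ O={G} → {C,G} (+1)
site 3, node FJO: FO={C,G} ∪ J={A} → {A,C,G} (+1)
site 3, node DFIJOUW: DIUW={A} ∩ FJO={A,C,G} → {A} (+0)
per-site changes: [4, 4, 4, 2]; total = 14

14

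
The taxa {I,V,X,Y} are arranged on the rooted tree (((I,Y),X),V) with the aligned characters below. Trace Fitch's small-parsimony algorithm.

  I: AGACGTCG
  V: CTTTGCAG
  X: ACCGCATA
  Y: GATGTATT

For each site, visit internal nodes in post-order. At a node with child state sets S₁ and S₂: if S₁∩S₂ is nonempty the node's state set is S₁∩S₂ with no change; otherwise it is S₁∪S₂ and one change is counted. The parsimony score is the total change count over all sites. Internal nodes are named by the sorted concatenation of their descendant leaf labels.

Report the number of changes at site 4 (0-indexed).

[col 0] IY: children I:{A}, Y:{G} ∪→ {A,G}; cost 1
[col 0] IXY: children IY:{A,G}, X:{A} ∩→ {A}; cost 0
[col 0] IVXY: children IXY:{A}, V:{C} ∪→ {A,C}; cost 1
[col 1] IY: children I:{G}, Y:{A} ∪→ {A,G}; cost 1
[col 1] IXY: children IY:{A,G}, X:{C} ∪→ {A,C,G}; cost 1
[col 1] IVXY: children IXY:{A,C,G}, V:{T} ∪→ {A,C,G,T}; cost 1
[col 2] IY: children I:{A}, Y:{T} ∪→ {A,T}; cost 1
[col 2] IXY: children IY:{A,T}, X:{C} ∪→ {A,C,T}; cost 1
[col 2] IVXY: children IXY:{A,C,T}, V:{T} ∩→ {T}; cost 0
[col 3] IY: children I:{C}, Y:{G} ∪→ {C,G}; cost 1
[col 3] IXY: children IY:{C,G}, X:{G} ∩→ {G}; cost 0
[col 3] IVXY: children IXY:{G}, V:{T} ∪→ {G,T}; cost 1
[col 4] IY: children I:{G}, Y:{T} ∪→ {G,T}; cost 1
[col 4] IXY: children IY:{G,T}, X:{C} ∪→ {C,G,T}; cost 1
[col 4] IVXY: children IXY:{C,G,T}, V:{G} ∩→ {G}; cost 0
[col 5] IY: children I:{T}, Y:{A} ∪→ {A,T}; cost 1
[col 5] IXY: children IY:{A,T}, X:{A} ∩→ {A}; cost 0
[col 5] IVXY: children IXY:{A}, V:{C} ∪→ {A,C}; cost 1
[col 6] IY: children I:{C}, Y:{T} ∪→ {C,T}; cost 1
[col 6] IXY: children IY:{C,T}, X:{T} ∩→ {T}; cost 0
[col 6] IVXY: children IXY:{T}, V:{A} ∪→ {A,T}; cost 1
[col 7] IY: children I:{G}, Y:{T} ∪→ {G,T}; cost 1
[col 7] IXY: children IY:{G,T}, X:{A} ∪→ {A,G,T}; cost 1
[col 7] IVXY: children IXY:{A,G,T}, V:{G} ∩→ {G}; cost 0
per-site changes: [2, 3, 2, 2, 2, 2, 2, 2]; total = 17

2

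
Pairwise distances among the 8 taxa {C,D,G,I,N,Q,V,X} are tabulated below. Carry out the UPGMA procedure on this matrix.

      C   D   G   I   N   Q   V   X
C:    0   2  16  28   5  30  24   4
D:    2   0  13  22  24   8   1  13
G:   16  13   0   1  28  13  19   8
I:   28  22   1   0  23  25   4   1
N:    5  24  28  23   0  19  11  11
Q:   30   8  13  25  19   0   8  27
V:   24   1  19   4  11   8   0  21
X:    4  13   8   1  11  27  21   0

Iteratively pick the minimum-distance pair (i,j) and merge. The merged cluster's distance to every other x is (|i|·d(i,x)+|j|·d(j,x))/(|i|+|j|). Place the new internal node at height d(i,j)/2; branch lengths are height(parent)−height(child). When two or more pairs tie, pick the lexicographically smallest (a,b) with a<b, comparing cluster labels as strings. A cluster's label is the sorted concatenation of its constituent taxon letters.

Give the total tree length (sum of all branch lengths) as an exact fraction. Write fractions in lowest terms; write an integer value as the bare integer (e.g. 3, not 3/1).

112/3

1. join D+V (d=1) ⇒ DV; edges |D|=1/2, |V|=1/2
  updated: d(C,DV)=13, d(DV,G)=16, d(DV,I)=13, d(DV,N)=35/2, d(DV,Q)=8, d(DV,X)=17
2. join G+I (d=1) ⇒ GI; edges |G|=1/2, |I|=1/2
  updated: d(C,GI)=22, d(DV,GI)=29/2, d(GI,N)=51/2, d(GI,Q)=19, d(GI,X)=9/2
3. join C+X (d=4) ⇒ CX; edges |C|=2, |X|=2
  updated: d(CX,DV)=15, d(CX,GI)=53/4, d(CX,N)=8, d(CX,Q)=57/2
4. join CX+N (d=8) ⇒ CNX; edges |CX|=2, |N|=4
  updated: d(CNX,DV)=95/6, d(CNX,GI)=52/3, d(CNX,Q)=76/3
5. join DV+Q (d=8) ⇒ DQV; edges |DV|=7/2, |Q|=4
  updated: d(CNX,DQV)=19, d(DQV,GI)=16
6. join DQV+GI (d=16) ⇒ DGIQV; edges |DQV|=4, |GI|=15/2
  updated: d(CNX,DGIQV)=55/3
7. join CNX+DGIQV (d=55/3) ⇒ CDGINQVX; edges |CNX|=31/6, |DGIQV|=7/6
final tree: (((C:2,X:2):2,N:4):31/6,(((D:1/2,V:1/2):7/2,Q:4):4,(G:1/2,I:1/2):15/2):7/6)
total length: 112/3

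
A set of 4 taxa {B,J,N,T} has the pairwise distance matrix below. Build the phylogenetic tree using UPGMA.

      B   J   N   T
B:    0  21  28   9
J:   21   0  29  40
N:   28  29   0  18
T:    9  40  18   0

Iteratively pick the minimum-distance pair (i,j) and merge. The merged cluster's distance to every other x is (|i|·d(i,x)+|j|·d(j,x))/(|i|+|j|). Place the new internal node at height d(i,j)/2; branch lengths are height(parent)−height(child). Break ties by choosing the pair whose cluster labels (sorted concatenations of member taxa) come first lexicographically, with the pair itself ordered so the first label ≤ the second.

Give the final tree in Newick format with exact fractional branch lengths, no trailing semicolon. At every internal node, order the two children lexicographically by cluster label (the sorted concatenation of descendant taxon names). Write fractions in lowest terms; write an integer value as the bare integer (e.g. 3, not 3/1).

step 1: merge (B,T) at d=9; branch lengths B→9/2, T→9/2; new cluster BT
  updated: d(BT,J)=61/2, d(BT,N)=23
step 2: merge (BT,N) at d=23; branch lengths BT→7, N→23/2; new cluster BNT
  updated: d(BNT,J)=30
step 3: merge (BNT,J) at d=30; branch lengths BNT→7/2, J→15; new cluster BJNT
final tree: (((B:9/2,T:9/2):7,N:23/2):7/2,J:15)
total length: 46

(((B:9/2,T:9/2):7,N:23/2):7/2,J:15)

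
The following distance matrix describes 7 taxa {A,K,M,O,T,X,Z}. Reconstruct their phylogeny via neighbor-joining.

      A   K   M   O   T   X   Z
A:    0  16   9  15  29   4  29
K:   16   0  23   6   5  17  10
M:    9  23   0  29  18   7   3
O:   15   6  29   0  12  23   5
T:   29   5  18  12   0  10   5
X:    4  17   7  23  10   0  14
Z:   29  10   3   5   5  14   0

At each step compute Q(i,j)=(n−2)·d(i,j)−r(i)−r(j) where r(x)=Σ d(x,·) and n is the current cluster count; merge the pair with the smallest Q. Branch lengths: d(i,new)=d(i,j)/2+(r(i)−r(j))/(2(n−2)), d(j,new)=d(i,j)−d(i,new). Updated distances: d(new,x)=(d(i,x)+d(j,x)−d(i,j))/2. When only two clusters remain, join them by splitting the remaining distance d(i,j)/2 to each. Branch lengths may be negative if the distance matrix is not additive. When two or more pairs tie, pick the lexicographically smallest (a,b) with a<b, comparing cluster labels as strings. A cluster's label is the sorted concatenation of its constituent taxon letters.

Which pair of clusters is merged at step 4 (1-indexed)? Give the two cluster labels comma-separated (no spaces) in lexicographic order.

AMXZ,T

1. join A+X (d=4, Q=-157) ⇒ AX; edges |A|=47/10, |X|=-7/10
  updated: d(AX,K)=29/2, d(AX,M)=6, d(AX,O)=17, d(AX,T)=35/2, d(AX,Z)=39/2
2. join AX+M (d=6, Q=-259/2) ⇒ AMX; edges |AX|=39/16, |M|=57/16
  updated: d(AMX,K)=63/4, d(AMX,O)=20, d(AMX,T)=59/4, d(AMX,Z)=33/4
3. join AMX+Z (d=33/4, Q=-249/4) ⇒ AMXZ; edges |AMX|=221/24, |Z|=-23/24
  updated: d(AMXZ,K)=35/4, d(AMXZ,O)=67/8, d(AMXZ,T)=23/4
4. join AMXZ+T (d=23/4, Q=-273/8) ⇒ AMTXZ; edges |AMXZ|=93/32, |T|=91/32
  updated: d(AMTXZ,K)=4, d(AMTXZ,O)=117/16
5. join AMTXZ+K (d=4, Q=-277/16) ⇒ AKMTXZ; edges |AMTXZ|=85/32, |K|=43/32
  updated: d(AKMTXZ,O)=149/32
6. join AKMTXZ+O (d=149/32) ⇒ AKMOTXZ; edges |AKMTXZ|=149/64, |O|=149/64
final tree: ((((((A:47/10,X:-7/10):39/16,M:57/16):221/24,Z:-23/24):93/32,T:91/32):85/32,K:43/32):149/64,O:149/64)
total length: 1045/32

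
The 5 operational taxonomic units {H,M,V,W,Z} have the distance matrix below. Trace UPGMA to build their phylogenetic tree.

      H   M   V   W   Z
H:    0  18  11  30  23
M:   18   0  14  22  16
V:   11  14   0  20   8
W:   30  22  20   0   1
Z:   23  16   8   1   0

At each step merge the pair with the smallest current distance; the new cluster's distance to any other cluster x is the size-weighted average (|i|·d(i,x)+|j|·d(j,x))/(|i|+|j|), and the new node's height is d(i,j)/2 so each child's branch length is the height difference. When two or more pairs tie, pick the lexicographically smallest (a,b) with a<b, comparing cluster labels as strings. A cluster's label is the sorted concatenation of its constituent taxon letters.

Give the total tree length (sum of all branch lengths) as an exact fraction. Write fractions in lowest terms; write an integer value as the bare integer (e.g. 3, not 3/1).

step 1: merge (W,Z) at d=1; branch lengths W→1/2, Z→1/2; new cluster WZ
  updated: d(H,WZ)=53/2, d(M,WZ)=19, d(V,WZ)=14
step 2: merge (H,V) at d=11; branch lengths H→11/2, V→11/2; new cluster HV
  updated: d(HV,M)=16, d(HV,WZ)=81/4
step 3: merge (HV,M) at d=16; branch lengths HV→5/2, M→8; new cluster HMV
  updated: d(HMV,WZ)=119/6
step 4: merge (HMV,WZ) at d=119/6; branch lengths HMV→23/12, WZ→113/12; new cluster HMVWZ
final tree: (((H:11/2,V:11/2):5/2,M:8):23/12,(W:1/2,Z:1/2):113/12)
total length: 203/6

203/6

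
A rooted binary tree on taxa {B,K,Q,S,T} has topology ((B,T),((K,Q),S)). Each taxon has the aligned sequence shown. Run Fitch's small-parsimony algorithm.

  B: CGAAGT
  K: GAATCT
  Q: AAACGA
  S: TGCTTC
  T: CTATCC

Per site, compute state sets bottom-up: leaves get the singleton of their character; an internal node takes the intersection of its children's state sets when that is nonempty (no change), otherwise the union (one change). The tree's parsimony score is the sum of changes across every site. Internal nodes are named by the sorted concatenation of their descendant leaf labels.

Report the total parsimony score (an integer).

site 0, node BT: B={C} ∩ T={C} → {C} (+0)
site 0, node KQ: K={G} ∪ Q={A} → {A,G} (+1)
site 0, node KQS: KQ={A,G} ∪ S={T} → {A,G,T} (+1)
site 0, node BKQST: BT={C} ∪ KQS={A,G,T} → {A,C,G,T} (+1)
site 1, node BT: B={G} ∪ T={T} → {G,T} (+1)
site 1, node KQ: K={A} ∩ Q={A} → {A} (+0)
site 1, node KQS: KQ={A} ∪ S={G} → {A,G} (+1)
site 1, node BKQST: BT={G,T} ∩ KQS={A,G} → {G} (+0)
site 2, node BT: B={A} ∩ T={A} → {A} (+0)
site 2, node KQ: K={A} ∩ Q={A} → {A} (+0)
site 2, node KQS: KQ={A} ∪ S={C} → {A,C} (+1)
site 2, node BKQST: BT={A} ∩ KQS={A,C} → {A} (+0)
site 3, node BT: B={A} ∪ T={T} → {A,T} (+1)
site 3, node KQ: K={T} ∪ Q={C} → {C,T} (+1)
site 3, node KQS: KQ={C,T} ∩ S={T} → {T} (+0)
site 3, node BKQST: BT={A,T} ∩ KQS={T} → {T} (+0)
site 4, node BT: B={G} ∪ T={C} → {C,G} (+1)
site 4, node KQ: K={C} ∪ Q={G} → {C,G} (+1)
site 4, node KQS: KQ={C,G} ∪ S={T} → {C,G,T} (+1)
site 4, node BKQST: BT={C,G} ∩ KQS={C,G,T} → {C,G} (+0)
site 5, node BT: B={T} ∪ T={C} → {C,T} (+1)
site 5, node KQ: K={T} ∪ Q={A} → {A,T} (+1)
site 5, node KQS: KQ={A,T} ∪ S={C} → {A,C,T} (+1)
site 5, node BKQST: BT={C,T} ∩ KQS={A,C,T} → {C,T} (+0)
per-site changes: [3, 2, 1, 2, 3, 3]; total = 14

14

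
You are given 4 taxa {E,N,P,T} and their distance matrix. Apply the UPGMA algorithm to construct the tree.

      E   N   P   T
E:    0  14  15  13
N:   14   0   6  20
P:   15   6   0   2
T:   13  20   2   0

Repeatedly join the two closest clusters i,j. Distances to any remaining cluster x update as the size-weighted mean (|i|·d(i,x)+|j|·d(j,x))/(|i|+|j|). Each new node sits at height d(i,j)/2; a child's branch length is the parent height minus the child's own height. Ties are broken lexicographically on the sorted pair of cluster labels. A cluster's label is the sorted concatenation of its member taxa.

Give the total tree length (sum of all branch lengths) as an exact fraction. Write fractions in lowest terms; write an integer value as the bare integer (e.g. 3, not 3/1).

step 1: merge (P,T) at d=2; branch lengths P→1, T→1; new cluster PT
  updated: d(E,PT)=14, d(N,PT)=13
step 2: merge (N,PT) at d=13; branch lengths N→13/2, PT→11/2; new cluster NPT
  updated: d(E,NPT)=14
step 3: merge (E,NPT) at d=14; branch lengths E→7, NPT→1/2; new cluster ENPT
final tree: (E:7,(N:13/2,(P:1,T:1):11/2):1/2)
total length: 43/2

43/2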